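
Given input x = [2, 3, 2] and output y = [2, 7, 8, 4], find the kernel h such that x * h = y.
Output length 4 = len(x) + len(h) - 1 ⇒ len(h) = 2. Solve h forward using h[k] = (y[k] - Σ_{i≥1} x[i]·h[k-i]) / x[0]: h[0] = y[0] / x[0] = 2 / 2 = 1; h[1] = (y[1] - 3×1) / x[0] = (7 - 3×1) / 2 = 2. So h = [1, 2]. Forward-check [2, 3, 2] * [1, 2]: y[0] = 2×1 = 2; y[1] = 2×2 + 3×1 = 7; y[2] = 3×2 + 2×1 = 8; y[3] = 2×2 = 4 → [2, 7, 8, 4] ✓

[1, 2]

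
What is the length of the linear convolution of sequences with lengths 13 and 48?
Linear/full convolution length: m + n - 1 = 13 + 48 - 1 = 60

60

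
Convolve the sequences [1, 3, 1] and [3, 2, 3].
y[0] = 1×3 = 3; y[1] = 1×2 + 3×3 = 11; y[2] = 1×3 + 3×2 + 1×3 = 12; y[3] = 3×3 + 1×2 = 11; y[4] = 1×3 = 3

[3, 11, 12, 11, 3]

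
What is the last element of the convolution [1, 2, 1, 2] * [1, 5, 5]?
Use y[k] = Σ_i a[i]·b[k-i] at k=5. y[5] = 2×5 = 10

10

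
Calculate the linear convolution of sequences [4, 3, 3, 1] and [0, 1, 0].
y[0] = 4×0 = 0; y[1] = 4×1 + 3×0 = 4; y[2] = 4×0 + 3×1 + 3×0 = 3; y[3] = 3×0 + 3×1 + 1×0 = 3; y[4] = 3×0 + 1×1 = 1; y[5] = 1×0 = 0

[0, 4, 3, 3, 1, 0]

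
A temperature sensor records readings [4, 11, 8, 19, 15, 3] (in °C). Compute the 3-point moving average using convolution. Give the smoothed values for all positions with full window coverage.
3-point moving average kernel = [1, 1, 1]. Apply in 'valid' mode (full window coverage): avg[0] = (4 + 11 + 8) / 3 = 7.67; avg[1] = (11 + 8 + 19) / 3 = 12.67; avg[2] = (8 + 19 + 15) / 3 = 14.0; avg[3] = (19 + 15 + 3) / 3 = 12.33. Smoothed values: [7.67, 12.67, 14.0, 12.33]

[7.67, 12.67, 14.0, 12.33]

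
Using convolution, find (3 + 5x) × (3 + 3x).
Ascending coefficients: a = [3, 5], b = [3, 3]. c[0] = 3×3 = 9; c[1] = 3×3 + 5×3 = 24; c[2] = 5×3 = 15. Result coefficients: [9, 24, 15] → 9 + 24x + 15x^2

9 + 24x + 15x^2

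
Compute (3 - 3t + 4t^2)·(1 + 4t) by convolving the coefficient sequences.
Ascending coefficients: a = [3, -3, 4], b = [1, 4]. c[0] = 3×1 = 3; c[1] = 3×4 + -3×1 = 9; c[2] = -3×4 + 4×1 = -8; c[3] = 4×4 = 16. Result coefficients: [3, 9, -8, 16] → 3 + 9t - 8t^2 + 16t^3

3 + 9t - 8t^2 + 16t^3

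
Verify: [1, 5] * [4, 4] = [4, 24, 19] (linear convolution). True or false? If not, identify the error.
Recompute linear convolution of [1, 5] and [4, 4]: y[0] = 1×4 = 4; y[1] = 1×4 + 5×4 = 24; y[2] = 5×4 = 20 → [4, 24, 20]. Compare to given [4, 24, 19]: they differ at index 2: given 19, correct 20, so answer: No

No. Error at index 2: given 19, correct 20.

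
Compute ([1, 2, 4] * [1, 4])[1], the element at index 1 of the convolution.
Use y[k] = Σ_i a[i]·b[k-i] at k=1. y[1] = 1×4 + 2×1 = 6

6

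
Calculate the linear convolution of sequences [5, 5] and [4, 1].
y[0] = 5×4 = 20; y[1] = 5×1 + 5×4 = 25; y[2] = 5×1 = 5

[20, 25, 5]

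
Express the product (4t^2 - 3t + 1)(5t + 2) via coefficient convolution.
Ascending coefficients: a = [1, -3, 4], b = [2, 5]. c[0] = 1×2 = 2; c[1] = 1×5 + -3×2 = -1; c[2] = -3×5 + 4×2 = -7; c[3] = 4×5 = 20. Result coefficients: [2, -1, -7, 20] → 20t^3 - 7t^2 - t + 2

20t^3 - 7t^2 - t + 2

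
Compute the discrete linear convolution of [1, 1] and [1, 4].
y[0] = 1×1 = 1; y[1] = 1×4 + 1×1 = 5; y[2] = 1×4 = 4

[1, 5, 4]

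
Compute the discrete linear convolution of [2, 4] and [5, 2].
y[0] = 2×5 = 10; y[1] = 2×2 + 4×5 = 24; y[2] = 4×2 = 8

[10, 24, 8]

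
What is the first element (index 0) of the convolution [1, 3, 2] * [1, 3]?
Use y[k] = Σ_i a[i]·b[k-i] at k=0. y[0] = 1×1 = 1

1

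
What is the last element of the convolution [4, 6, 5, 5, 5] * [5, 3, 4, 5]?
Use y[k] = Σ_i a[i]·b[k-i] at k=7. y[7] = 5×5 = 25

25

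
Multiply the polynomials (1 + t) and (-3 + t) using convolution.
Ascending coefficients: a = [1, 1], b = [-3, 1]. c[0] = 1×-3 = -3; c[1] = 1×1 + 1×-3 = -2; c[2] = 1×1 = 1. Result coefficients: [-3, -2, 1] → -3 - 2t + t^2

-3 - 2t + t^2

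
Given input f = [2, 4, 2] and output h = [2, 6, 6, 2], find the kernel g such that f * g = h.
Output length 4 = len(f) + len(g) - 1 ⇒ len(g) = 2. Solve g forward using g[k] = (h[k] - Σ_{i≥1} f[i]·g[k-i]) / f[0]: g[0] = h[0] / f[0] = 2 / 2 = 1; g[1] = (h[1] - 4×1) / f[0] = (6 - 4×1) / 2 = 1. So g = [1, 1]. Forward-check [2, 4, 2] * [1, 1]: h[0] = 2×1 = 2; h[1] = 2×1 + 4×1 = 6; h[2] = 4×1 + 2×1 = 6; h[3] = 2×1 = 2 → [2, 6, 6, 2] ✓

[1, 1]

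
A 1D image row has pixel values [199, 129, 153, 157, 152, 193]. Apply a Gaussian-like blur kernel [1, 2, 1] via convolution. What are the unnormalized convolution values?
Convolve image row [199, 129, 153, 157, 152, 193] with kernel [1, 2, 1]: y[0] = 199×1 = 199; y[1] = 199×2 + 129×1 = 527; y[2] = 199×1 + 129×2 + 153×1 = 610; y[3] = 129×1 + 153×2 + 157×1 = 592; y[4] = 153×1 + 157×2 + 152×1 = 619; y[5] = 157×1 + 152×2 + 193×1 = 654; y[6] = 152×1 + 193×2 = 538; y[7] = 193×1 = 193 → [199, 527, 610, 592, 619, 654, 538, 193]. Normalization factor = sum(kernel) = 4.

[199, 527, 610, 592, 619, 654, 538, 193]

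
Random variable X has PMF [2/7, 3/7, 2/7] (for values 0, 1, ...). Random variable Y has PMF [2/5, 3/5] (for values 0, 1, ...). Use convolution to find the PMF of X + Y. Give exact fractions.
P(X+Y=k) = Σ_i P(X=i)·P(Y=k-i) — a convolution of [2/7, 3/7, 2/7] and [2/5, 3/5]. P(X+Y=0) = (2/7)×(2/5) = 4/35; P(X+Y=1) = (2/7)×(3/5) + (3/7)×(2/5) = 6/35 + 6/35 = 12/35; P(X+Y=2) = (3/7)×(3/5) + (2/7)×(2/5) = 9/35 + 4/35 = 13/35; P(X+Y=3) = (2/7)×(3/5) = 6/35. PMF: [4/35, 12/35, 13/35, 6/35] (sums to 1 ✓)

[4/35, 12/35, 13/35, 6/35]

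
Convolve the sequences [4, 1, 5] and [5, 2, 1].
y[0] = 4×5 = 20; y[1] = 4×2 + 1×5 = 13; y[2] = 4×1 + 1×2 + 5×5 = 31; y[3] = 1×1 + 5×2 = 11; y[4] = 5×1 = 5

[20, 13, 31, 11, 5]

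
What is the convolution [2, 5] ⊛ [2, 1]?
y[0] = 2×2 = 4; y[1] = 2×1 + 5×2 = 12; y[2] = 5×1 = 5

[4, 12, 5]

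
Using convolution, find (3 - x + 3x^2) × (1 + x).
Ascending coefficients: a = [3, -1, 3], b = [1, 1]. c[0] = 3×1 = 3; c[1] = 3×1 + -1×1 = 2; c[2] = -1×1 + 3×1 = 2; c[3] = 3×1 = 3. Result coefficients: [3, 2, 2, 3] → 3 + 2x + 2x^2 + 3x^3

3 + 2x + 2x^2 + 3x^3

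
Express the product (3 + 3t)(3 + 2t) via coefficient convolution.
Ascending coefficients: a = [3, 3], b = [3, 2]. c[0] = 3×3 = 9; c[1] = 3×2 + 3×3 = 15; c[2] = 3×2 = 6. Result coefficients: [9, 15, 6] → 9 + 15t + 6t^2

9 + 15t + 6t^2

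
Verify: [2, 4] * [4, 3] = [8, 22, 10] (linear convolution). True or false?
Recompute linear convolution of [2, 4] and [4, 3]: y[0] = 2×4 = 8; y[1] = 2×3 + 4×4 = 22; y[2] = 4×3 = 12 → [8, 22, 12]. Compare to given [8, 22, 10]: they differ at index 2: given 10, correct 12, so answer: No

No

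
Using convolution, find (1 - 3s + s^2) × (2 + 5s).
Ascending coefficients: a = [1, -3, 1], b = [2, 5]. c[0] = 1×2 = 2; c[1] = 1×5 + -3×2 = -1; c[2] = -3×5 + 1×2 = -13; c[3] = 1×5 = 5. Result coefficients: [2, -1, -13, 5] → 2 - s - 13s^2 + 5s^3

2 - s - 13s^2 + 5s^3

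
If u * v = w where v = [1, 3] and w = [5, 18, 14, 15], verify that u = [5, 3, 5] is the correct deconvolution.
Forward-compute [5, 3, 5] * [1, 3]: w[0] = 5×1 = 5; w[1] = 5×3 + 3×1 = 18; w[2] = 3×3 + 5×1 = 14; w[3] = 5×3 = 15 → [5, 18, 14, 15]. Matches given w = [5, 18, 14, 15], so verified.

Verified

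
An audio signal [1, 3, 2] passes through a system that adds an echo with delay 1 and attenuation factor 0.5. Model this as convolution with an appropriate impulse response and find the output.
Direct-path + delayed-attenuated-path model → impulse response h = [1, 0.5] (1 at lag 0, 0.5 at lag 1). Output y[n] = x[n] + 0.5·x[n - 1] (with x[n] = 0 outside 0..2): y[0] = 1 + 0.5×0 = 1; y[1] = 3 + 0.5×1 = 3.5; y[2] = 2 + 0.5×3 = 3.5; y[3] = 0 + 0.5×2 = 1.0. So y = [1, 3.5, 3.5, 1.0]

[1, 3.5, 3.5, 1.0]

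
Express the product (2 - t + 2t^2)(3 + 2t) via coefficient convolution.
Ascending coefficients: a = [2, -1, 2], b = [3, 2]. c[0] = 2×3 = 6; c[1] = 2×2 + -1×3 = 1; c[2] = -1×2 + 2×3 = 4; c[3] = 2×2 = 4. Result coefficients: [6, 1, 4, 4] → 6 + t + 4t^2 + 4t^3

6 + t + 4t^2 + 4t^3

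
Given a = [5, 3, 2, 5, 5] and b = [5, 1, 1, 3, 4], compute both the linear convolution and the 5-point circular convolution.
Linear: y_lin[0] = 5×5 = 25; y_lin[1] = 5×1 + 3×5 = 20; y_lin[2] = 5×1 + 3×1 + 2×5 = 18; y_lin[3] = 5×3 + 3×1 + 2×1 + 5×5 = 45; y_lin[4] = 5×4 + 3×3 + 2×1 + 5×1 + 5×5 = 61; y_lin[5] = 3×4 + 2×3 + 5×1 + 5×1 = 28; y_lin[6] = 2×4 + 5×3 + 5×1 = 28; y_lin[7] = 5×4 + 5×3 = 35; y_lin[8] = 5×4 = 20 → [25, 20, 18, 45, 61, 28, 28, 35, 20]. Circular (length 5): y[0] = 5×5 + 3×4 + 2×3 + 5×1 + 5×1 = 53; y[1] = 5×1 + 3×5 + 2×4 + 5×3 + 5×1 = 48; y[2] = 5×1 + 3×1 + 2×5 + 5×4 + 5×3 = 53; y[3] = 5×3 + 3×1 + 2×1 + 5×5 + 5×4 = 65; y[4] = 5×4 + 3×3 + 2×1 + 5×1 + 5×5 = 61 → [53, 48, 53, 65, 61]

Linear: [25, 20, 18, 45, 61, 28, 28, 35, 20], Circular: [53, 48, 53, 65, 61]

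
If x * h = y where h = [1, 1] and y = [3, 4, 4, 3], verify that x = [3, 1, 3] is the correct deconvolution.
Forward-compute [3, 1, 3] * [1, 1]: y[0] = 3×1 = 3; y[1] = 3×1 + 1×1 = 4; y[2] = 1×1 + 3×1 = 4; y[3] = 3×1 = 3 → [3, 4, 4, 3]. Matches given y = [3, 4, 4, 3], so verified.

Verified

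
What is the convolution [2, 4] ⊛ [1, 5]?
y[0] = 2×1 = 2; y[1] = 2×5 + 4×1 = 14; y[2] = 4×5 = 20

[2, 14, 20]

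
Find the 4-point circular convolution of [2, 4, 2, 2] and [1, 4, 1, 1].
Use y[k] = Σ_j u[j]·v[(k-j) mod 4]. y[0] = 2×1 + 4×1 + 2×1 + 2×4 = 16; y[1] = 2×4 + 4×1 + 2×1 + 2×1 = 16; y[2] = 2×1 + 4×4 + 2×1 + 2×1 = 22; y[3] = 2×1 + 4×1 + 2×4 + 2×1 = 16. Result: [16, 16, 22, 16]

[16, 16, 22, 16]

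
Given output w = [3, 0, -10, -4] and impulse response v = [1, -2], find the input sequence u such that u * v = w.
Deconvolve w=[3, 0, -10, -4] by v=[1, -2]. Since v[0]=1, solve forward: u[0] = w[0] / 1 = 3; u[1] = (w[1] - 3×-2) / 1 = 6; u[2] = (w[2] - 6×-2) / 1 = 2. So u = [3, 6, 2]. Check by forward convolution: w[0] = 3×1 = 3; w[1] = 3×-2 + 6×1 = 0; w[2] = 6×-2 + 2×1 = -10; w[3] = 2×-2 = -4

[3, 6, 2]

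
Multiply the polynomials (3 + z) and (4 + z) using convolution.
Ascending coefficients: a = [3, 1], b = [4, 1]. c[0] = 3×4 = 12; c[1] = 3×1 + 1×4 = 7; c[2] = 1×1 = 1. Result coefficients: [12, 7, 1] → 12 + 7z + z^2

12 + 7z + z^2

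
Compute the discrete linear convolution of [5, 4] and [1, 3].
y[0] = 5×1 = 5; y[1] = 5×3 + 4×1 = 19; y[2] = 4×3 = 12

[5, 19, 12]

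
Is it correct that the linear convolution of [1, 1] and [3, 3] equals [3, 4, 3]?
Recompute linear convolution of [1, 1] and [3, 3]: y[0] = 1×3 = 3; y[1] = 1×3 + 1×3 = 6; y[2] = 1×3 = 3 → [3, 6, 3]. Compare to given [3, 4, 3]: they differ at index 1: given 4, correct 6, so answer: No

No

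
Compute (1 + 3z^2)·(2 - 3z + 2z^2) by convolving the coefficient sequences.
Ascending coefficients: a = [1, 0, 3], b = [2, -3, 2]. c[0] = 1×2 = 2; c[1] = 1×-3 + 0×2 = -3; c[2] = 1×2 + 0×-3 + 3×2 = 8; c[3] = 0×2 + 3×-3 = -9; c[4] = 3×2 = 6. Result coefficients: [2, -3, 8, -9, 6] → 2 - 3z + 8z^2 - 9z^3 + 6z^4

2 - 3z + 8z^2 - 9z^3 + 6z^4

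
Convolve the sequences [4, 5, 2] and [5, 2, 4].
y[0] = 4×5 = 20; y[1] = 4×2 + 5×5 = 33; y[2] = 4×4 + 5×2 + 2×5 = 36; y[3] = 5×4 + 2×2 = 24; y[4] = 2×4 = 8

[20, 33, 36, 24, 8]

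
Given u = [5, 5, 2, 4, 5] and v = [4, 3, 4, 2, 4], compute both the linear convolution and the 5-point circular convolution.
Linear: y_lin[0] = 5×4 = 20; y_lin[1] = 5×3 + 5×4 = 35; y_lin[2] = 5×4 + 5×3 + 2×4 = 43; y_lin[3] = 5×2 + 5×4 + 2×3 + 4×4 = 52; y_lin[4] = 5×4 + 5×2 + 2×4 + 4×3 + 5×4 = 70; y_lin[5] = 5×4 + 2×2 + 4×4 + 5×3 = 55; y_lin[6] = 2×4 + 4×2 + 5×4 = 36; y_lin[7] = 4×4 + 5×2 = 26; y_lin[8] = 5×4 = 20 → [20, 35, 43, 52, 70, 55, 36, 26, 20]. Circular (length 5): y[0] = 5×4 + 5×4 + 2×2 + 4×4 + 5×3 = 75; y[1] = 5×3 + 5×4 + 2×4 + 4×2 + 5×4 = 71; y[2] = 5×4 + 5×3 + 2×4 + 4×4 + 5×2 = 69; y[3] = 5×2 + 5×4 + 2×3 + 4×4 + 5×4 = 72; y[4] = 5×4 + 5×2 + 2×4 + 4×3 + 5×4 = 70 → [75, 71, 69, 72, 70]

Linear: [20, 35, 43, 52, 70, 55, 36, 26, 20], Circular: [75, 71, 69, 72, 70]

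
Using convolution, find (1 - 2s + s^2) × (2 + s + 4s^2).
Ascending coefficients: a = [1, -2, 1], b = [2, 1, 4]. c[0] = 1×2 = 2; c[1] = 1×1 + -2×2 = -3; c[2] = 1×4 + -2×1 + 1×2 = 4; c[3] = -2×4 + 1×1 = -7; c[4] = 1×4 = 4. Result coefficients: [2, -3, 4, -7, 4] → 2 - 3s + 4s^2 - 7s^3 + 4s^4

2 - 3s + 4s^2 - 7s^3 + 4s^4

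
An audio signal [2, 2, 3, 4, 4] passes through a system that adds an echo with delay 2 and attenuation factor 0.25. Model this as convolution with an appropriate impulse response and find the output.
Direct-path + delayed-attenuated-path model → impulse response h = [1, 0, 0.25] (1 at lag 0, 0.25 at lag 2). Output y[n] = x[n] + 0.25·x[n - 2] (with x[n] = 0 outside 0..4): y[0] = 2 + 0.25×0 = 2; y[1] = 2 + 0.25×0 = 2; y[2] = 3 + 0.25×2 = 3.5; y[3] = 4 + 0.25×2 = 4.5; y[4] = 4 + 0.25×3 = 4.75; y[5] = 0 + 0.25×4 = 1.0; y[6] = 0 + 0.25×4 = 1.0. So y = [2, 2, 3.5, 4.5, 4.75, 1.0, 1.0]

[2, 2, 3.5, 4.5, 4.75, 1.0, 1.0]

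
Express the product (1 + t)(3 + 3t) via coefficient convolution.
Ascending coefficients: a = [1, 1], b = [3, 3]. c[0] = 1×3 = 3; c[1] = 1×3 + 1×3 = 6; c[2] = 1×3 = 3. Result coefficients: [3, 6, 3] → 3 + 6t + 3t^2

3 + 6t + 3t^2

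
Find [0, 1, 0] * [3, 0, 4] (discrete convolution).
y[0] = 0×3 = 0; y[1] = 0×0 + 1×3 = 3; y[2] = 0×4 + 1×0 + 0×3 = 0; y[3] = 1×4 + 0×0 = 4; y[4] = 0×4 = 0

[0, 3, 0, 4, 0]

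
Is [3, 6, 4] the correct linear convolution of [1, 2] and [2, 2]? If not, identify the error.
Recompute linear convolution of [1, 2] and [2, 2]: y[0] = 1×2 = 2; y[1] = 1×2 + 2×2 = 6; y[2] = 2×2 = 4 → [2, 6, 4]. Compare to given [3, 6, 4]: they differ at index 0: given 3, correct 2, so answer: No

No. Error at index 0: given 3, correct 2.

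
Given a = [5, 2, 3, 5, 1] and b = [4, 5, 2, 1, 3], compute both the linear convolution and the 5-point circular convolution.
Linear: y_lin[0] = 5×4 = 20; y_lin[1] = 5×5 + 2×4 = 33; y_lin[2] = 5×2 + 2×5 + 3×4 = 32; y_lin[3] = 5×1 + 2×2 + 3×5 + 5×4 = 44; y_lin[4] = 5×3 + 2×1 + 3×2 + 5×5 + 1×4 = 52; y_lin[5] = 2×3 + 3×1 + 5×2 + 1×5 = 24; y_lin[6] = 3×3 + 5×1 + 1×2 = 16; y_lin[7] = 5×3 + 1×1 = 16; y_lin[8] = 1×3 = 3 → [20, 33, 32, 44, 52, 24, 16, 16, 3]. Circular (length 5): y[0] = 5×4 + 2×3 + 3×1 + 5×2 + 1×5 = 44; y[1] = 5×5 + 2×4 + 3×3 + 5×1 + 1×2 = 49; y[2] = 5×2 + 2×5 + 3×4 + 5×3 + 1×1 = 48; y[3] = 5×1 + 2×2 + 3×5 + 5×4 + 1×3 = 47; y[4] = 5×3 + 2×1 + 3×2 + 5×5 + 1×4 = 52 → [44, 49, 48, 47, 52]

Linear: [20, 33, 32, 44, 52, 24, 16, 16, 3], Circular: [44, 49, 48, 47, 52]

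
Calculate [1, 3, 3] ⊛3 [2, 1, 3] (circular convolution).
Use y[k] = Σ_j u[j]·v[(k-j) mod 3]. y[0] = 1×2 + 3×3 + 3×1 = 14; y[1] = 1×1 + 3×2 + 3×3 = 16; y[2] = 1×3 + 3×1 + 3×2 = 12. Result: [14, 16, 12]

[14, 16, 12]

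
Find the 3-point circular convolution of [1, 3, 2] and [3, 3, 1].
Use y[k] = Σ_j x[j]·h[(k-j) mod 3]. y[0] = 1×3 + 3×1 + 2×3 = 12; y[1] = 1×3 + 3×3 + 2×1 = 14; y[2] = 1×1 + 3×3 + 2×3 = 16. Result: [12, 14, 16]

[12, 14, 16]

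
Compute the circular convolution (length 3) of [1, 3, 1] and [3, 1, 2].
Use y[k] = Σ_j s[j]·t[(k-j) mod 3]. y[0] = 1×3 + 3×2 + 1×1 = 10; y[1] = 1×1 + 3×3 + 1×2 = 12; y[2] = 1×2 + 3×1 + 1×3 = 8. Result: [10, 12, 8]

[10, 12, 8]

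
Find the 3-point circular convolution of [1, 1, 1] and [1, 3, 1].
Use y[k] = Σ_j a[j]·b[(k-j) mod 3]. y[0] = 1×1 + 1×1 + 1×3 = 5; y[1] = 1×3 + 1×1 + 1×1 = 5; y[2] = 1×1 + 1×3 + 1×1 = 5. Result: [5, 5, 5]

[5, 5, 5]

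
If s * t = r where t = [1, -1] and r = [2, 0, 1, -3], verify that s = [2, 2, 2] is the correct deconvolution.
Forward-compute [2, 2, 2] * [1, -1]: r[0] = 2×1 = 2; r[1] = 2×-1 + 2×1 = 0; r[2] = 2×-1 + 2×1 = 0; r[3] = 2×-1 = -2 → [2, 0, 0, -2]. Does not match given r = [2, 0, 1, -3].

Not verified. [2, 2, 2] * [1, -1] = [2, 0, 0, -2], which differs from [2, 0, 1, -3] at index 2.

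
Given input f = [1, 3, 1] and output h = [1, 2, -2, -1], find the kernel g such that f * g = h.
Output length 4 = len(f) + len(g) - 1 ⇒ len(g) = 2. Solve g forward using g[k] = (h[k] - Σ_{i≥1} f[i]·g[k-i]) / f[0]: g[0] = h[0] / f[0] = 1 / 1 = 1; g[1] = (h[1] - 3×1) / f[0] = (2 - 3×1) / 1 = -1. So g = [1, -1]. Forward-check [1, 3, 1] * [1, -1]: h[0] = 1×1 = 1; h[1] = 1×-1 + 3×1 = 2; h[2] = 3×-1 + 1×1 = -2; h[3] = 1×-1 = -1 → [1, 2, -2, -1] ✓

[1, -1]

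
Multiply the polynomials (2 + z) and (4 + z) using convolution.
Ascending coefficients: a = [2, 1], b = [4, 1]. c[0] = 2×4 = 8; c[1] = 2×1 + 1×4 = 6; c[2] = 1×1 = 1. Result coefficients: [8, 6, 1] → 8 + 6z + z^2

8 + 6z + z^2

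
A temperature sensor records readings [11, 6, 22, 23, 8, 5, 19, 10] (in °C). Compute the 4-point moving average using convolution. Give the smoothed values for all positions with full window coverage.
4-point moving average kernel = [1, 1, 1, 1]. Apply in 'valid' mode (full window coverage): avg[0] = (11 + 6 + 22 + 23) / 4 = 15.5; avg[1] = (6 + 22 + 23 + 8) / 4 = 14.75; avg[2] = (22 + 23 + 8 + 5) / 4 = 14.5; avg[3] = (23 + 8 + 5 + 19) / 4 = 13.75; avg[4] = (8 + 5 + 19 + 10) / 4 = 10.5. Smoothed values: [15.5, 14.75, 14.5, 13.75, 10.5]

[15.5, 14.75, 14.5, 13.75, 10.5]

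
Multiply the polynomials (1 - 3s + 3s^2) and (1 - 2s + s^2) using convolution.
Ascending coefficients: a = [1, -3, 3], b = [1, -2, 1]. c[0] = 1×1 = 1; c[1] = 1×-2 + -3×1 = -5; c[2] = 1×1 + -3×-2 + 3×1 = 10; c[3] = -3×1 + 3×-2 = -9; c[4] = 3×1 = 3. Result coefficients: [1, -5, 10, -9, 3] → 1 - 5s + 10s^2 - 9s^3 + 3s^4

1 - 5s + 10s^2 - 9s^3 + 3s^4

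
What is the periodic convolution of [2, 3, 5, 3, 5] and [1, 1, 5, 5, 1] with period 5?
Use y[k] = Σ_j a[j]·b[(k-j) mod 5]. y[0] = 2×1 + 3×1 + 5×5 + 3×5 + 5×1 = 50; y[1] = 2×1 + 3×1 + 5×1 + 3×5 + 5×5 = 50; y[2] = 2×5 + 3×1 + 5×1 + 3×1 + 5×5 = 46; y[3] = 2×5 + 3×5 + 5×1 + 3×1 + 5×1 = 38; y[4] = 2×1 + 3×5 + 5×5 + 3×1 + 5×1 = 50. Result: [50, 50, 46, 38, 50]

[50, 50, 46, 38, 50]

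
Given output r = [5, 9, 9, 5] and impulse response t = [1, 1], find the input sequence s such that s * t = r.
Deconvolve r=[5, 9, 9, 5] by t=[1, 1]. Since t[0]=1, solve forward: s[0] = r[0] / 1 = 5; s[1] = (r[1] - 5×1) / 1 = 4; s[2] = (r[2] - 4×1) / 1 = 5. So s = [5, 4, 5]. Check by forward convolution: r[0] = 5×1 = 5; r[1] = 5×1 + 4×1 = 9; r[2] = 4×1 + 5×1 = 9; r[3] = 5×1 = 5

[5, 4, 5]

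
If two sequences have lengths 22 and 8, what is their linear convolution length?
Linear/full convolution length: m + n - 1 = 22 + 8 - 1 = 29

29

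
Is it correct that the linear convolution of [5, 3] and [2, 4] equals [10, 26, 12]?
Recompute linear convolution of [5, 3] and [2, 4]: y[0] = 5×2 = 10; y[1] = 5×4 + 3×2 = 26; y[2] = 3×4 = 12 → [10, 26, 12]. Given [10, 26, 12] matches, so answer: Yes

Yes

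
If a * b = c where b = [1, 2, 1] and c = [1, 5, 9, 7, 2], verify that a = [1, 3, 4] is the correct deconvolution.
Forward-compute [1, 3, 4] * [1, 2, 1]: c[0] = 1×1 = 1; c[1] = 1×2 + 3×1 = 5; c[2] = 1×1 + 3×2 + 4×1 = 11; c[3] = 3×1 + 4×2 = 11; c[4] = 4×1 = 4 → [1, 5, 11, 11, 4]. Does not match given c = [1, 5, 9, 7, 2].

Not verified. [1, 3, 4] * [1, 2, 1] = [1, 5, 11, 11, 4], which differs from [1, 5, 9, 7, 2] at index 2.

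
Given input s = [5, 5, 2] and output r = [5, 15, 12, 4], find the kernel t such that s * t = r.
Output length 4 = len(s) + len(t) - 1 ⇒ len(t) = 2. Solve t forward using t[k] = (r[k] - Σ_{i≥1} s[i]·t[k-i]) / s[0]: t[0] = r[0] / s[0] = 5 / 5 = 1; t[1] = (r[1] - 5×1) / s[0] = (15 - 5×1) / 5 = 2. So t = [1, 2]. Forward-check [5, 5, 2] * [1, 2]: r[0] = 5×1 = 5; r[1] = 5×2 + 5×1 = 15; r[2] = 5×2 + 2×1 = 12; r[3] = 2×2 = 4 → [5, 15, 12, 4] ✓

[1, 2]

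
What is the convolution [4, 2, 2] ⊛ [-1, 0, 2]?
y[0] = 4×-1 = -4; y[1] = 4×0 + 2×-1 = -2; y[2] = 4×2 + 2×0 + 2×-1 = 6; y[3] = 2×2 + 2×0 = 4; y[4] = 2×2 = 4

[-4, -2, 6, 4, 4]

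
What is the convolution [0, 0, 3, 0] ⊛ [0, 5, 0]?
y[0] = 0×0 = 0; y[1] = 0×5 + 0×0 = 0; y[2] = 0×0 + 0×5 + 3×0 = 0; y[3] = 0×0 + 3×5 + 0×0 = 15; y[4] = 3×0 + 0×5 = 0; y[5] = 0×0 = 0

[0, 0, 0, 15, 0, 0]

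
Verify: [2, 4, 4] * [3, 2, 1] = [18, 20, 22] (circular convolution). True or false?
Recompute circular convolution of [2, 4, 4] and [3, 2, 1]: y[0] = 2×3 + 4×1 + 4×2 = 18; y[1] = 2×2 + 4×3 + 4×1 = 20; y[2] = 2×1 + 4×2 + 4×3 = 22 → [18, 20, 22]. Given [18, 20, 22] matches, so answer: Yes

Yes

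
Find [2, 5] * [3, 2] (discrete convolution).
y[0] = 2×3 = 6; y[1] = 2×2 + 5×3 = 19; y[2] = 5×2 = 10

[6, 19, 10]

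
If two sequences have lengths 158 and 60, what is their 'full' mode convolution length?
Linear/full convolution length: m + n - 1 = 158 + 60 - 1 = 217

217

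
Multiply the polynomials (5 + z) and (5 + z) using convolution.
Ascending coefficients: a = [5, 1], b = [5, 1]. c[0] = 5×5 = 25; c[1] = 5×1 + 1×5 = 10; c[2] = 1×1 = 1. Result coefficients: [25, 10, 1] → 25 + 10z + z^2

25 + 10z + z^2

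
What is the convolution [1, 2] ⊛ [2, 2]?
y[0] = 1×2 = 2; y[1] = 1×2 + 2×2 = 6; y[2] = 2×2 = 4

[2, 6, 4]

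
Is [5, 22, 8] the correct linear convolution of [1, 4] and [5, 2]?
Recompute linear convolution of [1, 4] and [5, 2]: y[0] = 1×5 = 5; y[1] = 1×2 + 4×5 = 22; y[2] = 4×2 = 8 → [5, 22, 8]. Given [5, 22, 8] matches, so answer: Yes

Yes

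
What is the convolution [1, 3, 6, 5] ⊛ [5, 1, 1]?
y[0] = 1×5 = 5; y[1] = 1×1 + 3×5 = 16; y[2] = 1×1 + 3×1 + 6×5 = 34; y[3] = 3×1 + 6×1 + 5×5 = 34; y[4] = 6×1 + 5×1 = 11; y[5] = 5×1 = 5

[5, 16, 34, 34, 11, 5]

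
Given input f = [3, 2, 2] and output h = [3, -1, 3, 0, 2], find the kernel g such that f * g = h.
Output length 5 = len(f) + len(g) - 1 ⇒ len(g) = 3. Solve g forward using g[k] = (h[k] - Σ_{i≥1} f[i]·g[k-i]) / f[0]: g[0] = h[0] / f[0] = 3 / 3 = 1; g[1] = (h[1] - 2×1) / f[0] = (-1 - 2×1) / 3 = -1; g[2] = (h[2] - 2×-1 - 2×1) / f[0] = (3 - 2×-1 - 2×1) / 3 = 1. So g = [1, -1, 1]. Forward-check [3, 2, 2] * [1, -1, 1]: h[0] = 3×1 = 3; h[1] = 3×-1 + 2×1 = -1; h[2] = 3×1 + 2×-1 + 2×1 = 3; h[3] = 2×1 + 2×-1 = 0; h[4] = 2×1 = 2 → [3, -1, 3, 0, 2] ✓

[1, -1, 1]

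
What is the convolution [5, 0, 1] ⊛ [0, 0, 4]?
y[0] = 5×0 = 0; y[1] = 5×0 + 0×0 = 0; y[2] = 5×4 + 0×0 + 1×0 = 20; y[3] = 0×4 + 1×0 = 0; y[4] = 1×4 = 4

[0, 0, 20, 0, 4]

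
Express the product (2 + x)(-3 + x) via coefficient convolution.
Ascending coefficients: a = [2, 1], b = [-3, 1]. c[0] = 2×-3 = -6; c[1] = 2×1 + 1×-3 = -1; c[2] = 1×1 = 1. Result coefficients: [-6, -1, 1] → -6 - x + x^2

-6 - x + x^2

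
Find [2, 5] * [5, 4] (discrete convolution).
y[0] = 2×5 = 10; y[1] = 2×4 + 5×5 = 33; y[2] = 5×4 = 20

[10, 33, 20]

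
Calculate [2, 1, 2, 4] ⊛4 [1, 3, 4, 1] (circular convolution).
Use y[k] = Σ_j u[j]·v[(k-j) mod 4]. y[0] = 2×1 + 1×1 + 2×4 + 4×3 = 23; y[1] = 2×3 + 1×1 + 2×1 + 4×4 = 25; y[2] = 2×4 + 1×3 + 2×1 + 4×1 = 17; y[3] = 2×1 + 1×4 + 2×3 + 4×1 = 16. Result: [23, 25, 17, 16]

[23, 25, 17, 16]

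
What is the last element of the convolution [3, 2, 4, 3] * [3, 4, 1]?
Use y[k] = Σ_i a[i]·b[k-i] at k=5. y[5] = 3×1 = 3

3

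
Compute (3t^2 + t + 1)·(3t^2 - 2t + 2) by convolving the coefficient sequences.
Ascending coefficients: a = [1, 1, 3], b = [2, -2, 3]. c[0] = 1×2 = 2; c[1] = 1×-2 + 1×2 = 0; c[2] = 1×3 + 1×-2 + 3×2 = 7; c[3] = 1×3 + 3×-2 = -3; c[4] = 3×3 = 9. Result coefficients: [2, 0, 7, -3, 9] → 9t^4 - 3t^3 + 7t^2 + 2

9t^4 - 3t^3 + 7t^2 + 2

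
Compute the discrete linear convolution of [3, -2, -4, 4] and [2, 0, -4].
y[0] = 3×2 = 6; y[1] = 3×0 + -2×2 = -4; y[2] = 3×-4 + -2×0 + -4×2 = -20; y[3] = -2×-4 + -4×0 + 4×2 = 16; y[4] = -4×-4 + 4×0 = 16; y[5] = 4×-4 = -16

[6, -4, -20, 16, 16, -16]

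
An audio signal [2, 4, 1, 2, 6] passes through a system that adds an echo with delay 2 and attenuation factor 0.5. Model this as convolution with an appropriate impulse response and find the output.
Direct-path + delayed-attenuated-path model → impulse response h = [1, 0, 0.5] (1 at lag 0, 0.5 at lag 2). Output y[n] = x[n] + 0.5·x[n - 2] (with x[n] = 0 outside 0..4): y[0] = 2 + 0.5×0 = 2; y[1] = 4 + 0.5×0 = 4; y[2] = 1 + 0.5×2 = 2.0; y[3] = 2 + 0.5×4 = 4.0; y[4] = 6 + 0.5×1 = 6.5; y[5] = 0 + 0.5×2 = 1.0; y[6] = 0 + 0.5×6 = 3.0. So y = [2, 4, 2.0, 4.0, 6.5, 1.0, 3.0]

[2, 4, 2.0, 4.0, 6.5, 1.0, 3.0]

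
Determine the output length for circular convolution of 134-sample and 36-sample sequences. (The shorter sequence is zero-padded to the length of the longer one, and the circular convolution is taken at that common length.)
Circular convolution (zero-padding the shorter input) has length max(m, n) = max(134, 36) = 134

134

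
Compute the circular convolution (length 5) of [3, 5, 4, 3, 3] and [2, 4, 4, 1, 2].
Use y[k] = Σ_j x[j]·h[(k-j) mod 5]. y[0] = 3×2 + 5×2 + 4×1 + 3×4 + 3×4 = 44; y[1] = 3×4 + 5×2 + 4×2 + 3×1 + 3×4 = 45; y[2] = 3×4 + 5×4 + 4×2 + 3×2 + 3×1 = 49; y[3] = 3×1 + 5×4 + 4×4 + 3×2 + 3×2 = 51; y[4] = 3×2 + 5×1 + 4×4 + 3×4 + 3×2 = 45. Result: [44, 45, 49, 51, 45]

[44, 45, 49, 51, 45]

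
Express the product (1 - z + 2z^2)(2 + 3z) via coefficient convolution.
Ascending coefficients: a = [1, -1, 2], b = [2, 3]. c[0] = 1×2 = 2; c[1] = 1×3 + -1×2 = 1; c[2] = -1×3 + 2×2 = 1; c[3] = 2×3 = 6. Result coefficients: [2, 1, 1, 6] → 2 + z + z^2 + 6z^3

2 + z + z^2 + 6z^3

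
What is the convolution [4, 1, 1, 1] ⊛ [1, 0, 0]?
y[0] = 4×1 = 4; y[1] = 4×0 + 1×1 = 1; y[2] = 4×0 + 1×0 + 1×1 = 1; y[3] = 1×0 + 1×0 + 1×1 = 1; y[4] = 1×0 + 1×0 = 0; y[5] = 1×0 = 0

[4, 1, 1, 1, 0, 0]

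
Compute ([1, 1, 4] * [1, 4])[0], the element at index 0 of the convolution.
Use y[k] = Σ_i a[i]·b[k-i] at k=0. y[0] = 1×1 = 1

1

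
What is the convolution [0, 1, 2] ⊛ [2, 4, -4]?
y[0] = 0×2 = 0; y[1] = 0×4 + 1×2 = 2; y[2] = 0×-4 + 1×4 + 2×2 = 8; y[3] = 1×-4 + 2×4 = 4; y[4] = 2×-4 = -8

[0, 2, 8, 4, -8]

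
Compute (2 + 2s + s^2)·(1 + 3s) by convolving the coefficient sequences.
Ascending coefficients: a = [2, 2, 1], b = [1, 3]. c[0] = 2×1 = 2; c[1] = 2×3 + 2×1 = 8; c[2] = 2×3 + 1×1 = 7; c[3] = 1×3 = 3. Result coefficients: [2, 8, 7, 3] → 2 + 8s + 7s^2 + 3s^3

2 + 8s + 7s^2 + 3s^3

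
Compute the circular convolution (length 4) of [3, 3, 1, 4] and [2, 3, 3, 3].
Use y[k] = Σ_j f[j]·g[(k-j) mod 4]. y[0] = 3×2 + 3×3 + 1×3 + 4×3 = 30; y[1] = 3×3 + 3×2 + 1×3 + 4×3 = 30; y[2] = 3×3 + 3×3 + 1×2 + 4×3 = 32; y[3] = 3×3 + 3×3 + 1×3 + 4×2 = 29. Result: [30, 30, 32, 29]

[30, 30, 32, 29]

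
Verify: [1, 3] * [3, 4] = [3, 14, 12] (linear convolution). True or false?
Recompute linear convolution of [1, 3] and [3, 4]: y[0] = 1×3 = 3; y[1] = 1×4 + 3×3 = 13; y[2] = 3×4 = 12 → [3, 13, 12]. Compare to given [3, 14, 12]: they differ at index 1: given 14, correct 13, so answer: No

No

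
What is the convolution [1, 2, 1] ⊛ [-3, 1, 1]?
y[0] = 1×-3 = -3; y[1] = 1×1 + 2×-3 = -5; y[2] = 1×1 + 2×1 + 1×-3 = 0; y[3] = 2×1 + 1×1 = 3; y[4] = 1×1 = 1

[-3, -5, 0, 3, 1]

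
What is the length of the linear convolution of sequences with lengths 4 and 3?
Linear/full convolution length: m + n - 1 = 4 + 3 - 1 = 6

6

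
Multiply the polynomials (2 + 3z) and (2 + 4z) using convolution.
Ascending coefficients: a = [2, 3], b = [2, 4]. c[0] = 2×2 = 4; c[1] = 2×4 + 3×2 = 14; c[2] = 3×4 = 12. Result coefficients: [4, 14, 12] → 4 + 14z + 12z^2

4 + 14z + 12z^2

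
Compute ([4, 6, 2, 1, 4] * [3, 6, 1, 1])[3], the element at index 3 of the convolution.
Use y[k] = Σ_i a[i]·b[k-i] at k=3. y[3] = 4×1 + 6×1 + 2×6 + 1×3 = 25

25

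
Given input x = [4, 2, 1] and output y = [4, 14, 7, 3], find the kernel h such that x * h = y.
Output length 4 = len(x) + len(h) - 1 ⇒ len(h) = 2. Solve h forward using h[k] = (y[k] - Σ_{i≥1} x[i]·h[k-i]) / x[0]: h[0] = y[0] / x[0] = 4 / 4 = 1; h[1] = (y[1] - 2×1) / x[0] = (14 - 2×1) / 4 = 3. So h = [1, 3]. Forward-check [4, 2, 1] * [1, 3]: y[0] = 4×1 = 4; y[1] = 4×3 + 2×1 = 14; y[2] = 2×3 + 1×1 = 7; y[3] = 1×3 = 3 → [4, 14, 7, 3] ✓

[1, 3]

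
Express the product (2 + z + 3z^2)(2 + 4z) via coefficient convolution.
Ascending coefficients: a = [2, 1, 3], b = [2, 4]. c[0] = 2×2 = 4; c[1] = 2×4 + 1×2 = 10; c[2] = 1×4 + 3×2 = 10; c[3] = 3×4 = 12. Result coefficients: [4, 10, 10, 12] → 4 + 10z + 10z^2 + 12z^3

4 + 10z + 10z^2 + 12z^3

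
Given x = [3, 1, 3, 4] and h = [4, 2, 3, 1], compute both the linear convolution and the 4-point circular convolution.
Linear: y_lin[0] = 3×4 = 12; y_lin[1] = 3×2 + 1×4 = 10; y_lin[2] = 3×3 + 1×2 + 3×4 = 23; y_lin[3] = 3×1 + 1×3 + 3×2 + 4×4 = 28; y_lin[4] = 1×1 + 3×3 + 4×2 = 18; y_lin[5] = 3×1 + 4×3 = 15; y_lin[6] = 4×1 = 4 → [12, 10, 23, 28, 18, 15, 4]. Circular (length 4): y[0] = 3×4 + 1×1 + 3×3 + 4×2 = 30; y[1] = 3×2 + 1×4 + 3×1 + 4×3 = 25; y[2] = 3×3 + 1×2 + 3×4 + 4×1 = 27; y[3] = 3×1 + 1×3 + 3×2 + 4×4 = 28 → [30, 25, 27, 28]

Linear: [12, 10, 23, 28, 18, 15, 4], Circular: [30, 25, 27, 28]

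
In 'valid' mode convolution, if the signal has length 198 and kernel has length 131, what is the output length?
'Valid' mode counts only positions where the kernel fully overlaps the signal: m - n + 1 = 198 - 131 + 1 = 68

68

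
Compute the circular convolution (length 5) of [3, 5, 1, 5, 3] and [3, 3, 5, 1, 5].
Use y[k] = Σ_j x[j]·h[(k-j) mod 5]. y[0] = 3×3 + 5×5 + 1×1 + 5×5 + 3×3 = 69; y[1] = 3×3 + 5×3 + 1×5 + 5×1 + 3×5 = 49; y[2] = 3×5 + 5×3 + 1×3 + 5×5 + 3×1 = 61; y[3] = 3×1 + 5×5 + 1×3 + 5×3 + 3×5 = 61; y[4] = 3×5 + 5×1 + 1×5 + 5×3 + 3×3 = 49. Result: [69, 49, 61, 61, 49]

[69, 49, 61, 61, 49]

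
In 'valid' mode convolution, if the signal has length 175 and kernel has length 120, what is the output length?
'Valid' mode counts only positions where the kernel fully overlaps the signal: m - n + 1 = 175 - 120 + 1 = 56

56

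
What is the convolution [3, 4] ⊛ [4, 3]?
y[0] = 3×4 = 12; y[1] = 3×3 + 4×4 = 25; y[2] = 4×3 = 12

[12, 25, 12]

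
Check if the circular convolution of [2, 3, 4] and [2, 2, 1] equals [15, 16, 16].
Recompute circular convolution of [2, 3, 4] and [2, 2, 1]: y[0] = 2×2 + 3×1 + 4×2 = 15; y[1] = 2×2 + 3×2 + 4×1 = 14; y[2] = 2×1 + 3×2 + 4×2 = 16 → [15, 14, 16]. Compare to given [15, 16, 16]: they differ at index 1: given 16, correct 14, so answer: No

No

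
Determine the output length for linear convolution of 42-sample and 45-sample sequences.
Linear/full convolution length: m + n - 1 = 42 + 45 - 1 = 86

86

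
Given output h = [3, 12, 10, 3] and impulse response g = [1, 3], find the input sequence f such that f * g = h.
Deconvolve h=[3, 12, 10, 3] by g=[1, 3]. Since g[0]=1, solve forward: f[0] = h[0] / 1 = 3; f[1] = (h[1] - 3×3) / 1 = 3; f[2] = (h[2] - 3×3) / 1 = 1. So f = [3, 3, 1]. Check by forward convolution: h[0] = 3×1 = 3; h[1] = 3×3 + 3×1 = 12; h[2] = 3×3 + 1×1 = 10; h[3] = 1×3 = 3

[3, 3, 1]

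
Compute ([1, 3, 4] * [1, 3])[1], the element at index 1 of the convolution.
Use y[k] = Σ_i a[i]·b[k-i] at k=1. y[1] = 1×3 + 3×1 = 6

6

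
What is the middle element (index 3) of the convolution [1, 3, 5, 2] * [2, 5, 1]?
Use y[k] = Σ_i a[i]·b[k-i] at k=3. y[3] = 3×1 + 5×5 + 2×2 = 32

32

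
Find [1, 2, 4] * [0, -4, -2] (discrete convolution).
y[0] = 1×0 = 0; y[1] = 1×-4 + 2×0 = -4; y[2] = 1×-2 + 2×-4 + 4×0 = -10; y[3] = 2×-2 + 4×-4 = -20; y[4] = 4×-2 = -8

[0, -4, -10, -20, -8]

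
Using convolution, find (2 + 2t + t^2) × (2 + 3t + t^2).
Ascending coefficients: a = [2, 2, 1], b = [2, 3, 1]. c[0] = 2×2 = 4; c[1] = 2×3 + 2×2 = 10; c[2] = 2×1 + 2×3 + 1×2 = 10; c[3] = 2×1 + 1×3 = 5; c[4] = 1×1 = 1. Result coefficients: [4, 10, 10, 5, 1] → 4 + 10t + 10t^2 + 5t^3 + t^4

4 + 10t + 10t^2 + 5t^3 + t^4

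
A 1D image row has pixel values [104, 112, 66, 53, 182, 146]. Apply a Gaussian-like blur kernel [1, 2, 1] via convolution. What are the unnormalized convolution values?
Convolve image row [104, 112, 66, 53, 182, 146] with kernel [1, 2, 1]: y[0] = 104×1 = 104; y[1] = 104×2 + 112×1 = 320; y[2] = 104×1 + 112×2 + 66×1 = 394; y[3] = 112×1 + 66×2 + 53×1 = 297; y[4] = 66×1 + 53×2 + 182×1 = 354; y[5] = 53×1 + 182×2 + 146×1 = 563; y[6] = 182×1 + 146×2 = 474; y[7] = 146×1 = 146 → [104, 320, 394, 297, 354, 563, 474, 146]. Normalization factor = sum(kernel) = 4.

[104, 320, 394, 297, 354, 563, 474, 146]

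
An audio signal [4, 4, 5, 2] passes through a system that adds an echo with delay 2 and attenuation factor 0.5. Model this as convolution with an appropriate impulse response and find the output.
Direct-path + delayed-attenuated-path model → impulse response h = [1, 0, 0.5] (1 at lag 0, 0.5 at lag 2). Output y[n] = x[n] + 0.5·x[n - 2] (with x[n] = 0 outside 0..3): y[0] = 4 + 0.5×0 = 4; y[1] = 4 + 0.5×0 = 4; y[2] = 5 + 0.5×4 = 7.0; y[3] = 2 + 0.5×4 = 4.0; y[4] = 0 + 0.5×5 = 2.5; y[5] = 0 + 0.5×2 = 1.0. So y = [4, 4, 7.0, 4.0, 2.5, 1.0]

[4, 4, 7.0, 4.0, 2.5, 1.0]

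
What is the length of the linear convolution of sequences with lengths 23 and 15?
Linear/full convolution length: m + n - 1 = 23 + 15 - 1 = 37

37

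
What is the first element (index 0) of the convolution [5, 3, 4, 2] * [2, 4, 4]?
Use y[k] = Σ_i a[i]·b[k-i] at k=0. y[0] = 5×2 = 10

10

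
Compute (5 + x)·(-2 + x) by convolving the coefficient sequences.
Ascending coefficients: a = [5, 1], b = [-2, 1]. c[0] = 5×-2 = -10; c[1] = 5×1 + 1×-2 = 3; c[2] = 1×1 = 1. Result coefficients: [-10, 3, 1] → -10 + 3x + x^2

-10 + 3x + x^2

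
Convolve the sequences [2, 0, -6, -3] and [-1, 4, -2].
y[0] = 2×-1 = -2; y[1] = 2×4 + 0×-1 = 8; y[2] = 2×-2 + 0×4 + -6×-1 = 2; y[3] = 0×-2 + -6×4 + -3×-1 = -21; y[4] = -6×-2 + -3×4 = 0; y[5] = -3×-2 = 6

[-2, 8, 2, -21, 0, 6]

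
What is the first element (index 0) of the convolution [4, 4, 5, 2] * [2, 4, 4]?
Use y[k] = Σ_i a[i]·b[k-i] at k=0. y[0] = 4×2 = 8

8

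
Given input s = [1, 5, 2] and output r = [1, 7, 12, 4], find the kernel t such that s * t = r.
Output length 4 = len(s) + len(t) - 1 ⇒ len(t) = 2. Solve t forward using t[k] = (r[k] - Σ_{i≥1} s[i]·t[k-i]) / s[0]: t[0] = r[0] / s[0] = 1 / 1 = 1; t[1] = (r[1] - 5×1) / s[0] = (7 - 5×1) / 1 = 2. So t = [1, 2]. Forward-check [1, 5, 2] * [1, 2]: r[0] = 1×1 = 1; r[1] = 1×2 + 5×1 = 7; r[2] = 5×2 + 2×1 = 12; r[3] = 2×2 = 4 → [1, 7, 12, 4] ✓

[1, 2]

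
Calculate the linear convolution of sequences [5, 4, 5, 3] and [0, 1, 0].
y[0] = 5×0 = 0; y[1] = 5×1 + 4×0 = 5; y[2] = 5×0 + 4×1 + 5×0 = 4; y[3] = 4×0 + 5×1 + 3×0 = 5; y[4] = 5×0 + 3×1 = 3; y[5] = 3×0 = 0

[0, 5, 4, 5, 3, 0]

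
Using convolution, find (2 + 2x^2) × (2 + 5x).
Ascending coefficients: a = [2, 0, 2], b = [2, 5]. c[0] = 2×2 = 4; c[1] = 2×5 + 0×2 = 10; c[2] = 0×5 + 2×2 = 4; c[3] = 2×5 = 10. Result coefficients: [4, 10, 4, 10] → 4 + 10x + 4x^2 + 10x^3

4 + 10x + 4x^2 + 10x^3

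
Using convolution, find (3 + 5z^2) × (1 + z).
Ascending coefficients: a = [3, 0, 5], b = [1, 1]. c[0] = 3×1 = 3; c[1] = 3×1 + 0×1 = 3; c[2] = 0×1 + 5×1 = 5; c[3] = 5×1 = 5. Result coefficients: [3, 3, 5, 5] → 3 + 3z + 5z^2 + 5z^3

3 + 3z + 5z^2 + 5z^3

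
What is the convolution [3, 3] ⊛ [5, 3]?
y[0] = 3×5 = 15; y[1] = 3×3 + 3×5 = 24; y[2] = 3×3 = 9

[15, 24, 9]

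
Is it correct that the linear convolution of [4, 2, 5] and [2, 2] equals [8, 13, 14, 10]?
Recompute linear convolution of [4, 2, 5] and [2, 2]: y[0] = 4×2 = 8; y[1] = 4×2 + 2×2 = 12; y[2] = 2×2 + 5×2 = 14; y[3] = 5×2 = 10 → [8, 12, 14, 10]. Compare to given [8, 13, 14, 10]: they differ at index 1: given 13, correct 12, so answer: No

No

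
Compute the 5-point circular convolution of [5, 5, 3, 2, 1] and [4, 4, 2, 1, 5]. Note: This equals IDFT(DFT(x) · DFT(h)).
Either evaluate y[k] = Σ_j x[j]·h[(k-j) mod 5] directly, or use IDFT(DFT(x) · DFT(h)). y[0] = 5×4 + 5×5 + 3×1 + 2×2 + 1×4 = 56; y[1] = 5×4 + 5×4 + 3×5 + 2×1 + 1×2 = 59; y[2] = 5×2 + 5×4 + 3×4 + 2×5 + 1×1 = 53; y[3] = 5×1 + 5×2 + 3×4 + 2×4 + 1×5 = 40; y[4] = 5×5 + 5×1 + 3×2 + 2×4 + 1×4 = 48. Result: [56, 59, 53, 40, 48]

[56, 59, 53, 40, 48]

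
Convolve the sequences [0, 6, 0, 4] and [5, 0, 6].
y[0] = 0×5 = 0; y[1] = 0×0 + 6×5 = 30; y[2] = 0×6 + 6×0 + 0×5 = 0; y[3] = 6×6 + 0×0 + 4×5 = 56; y[4] = 0×6 + 4×0 = 0; y[5] = 4×6 = 24

[0, 30, 0, 56, 0, 24]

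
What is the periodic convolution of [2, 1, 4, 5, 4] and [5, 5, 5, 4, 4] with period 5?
Use y[k] = Σ_j f[j]·g[(k-j) mod 5]. y[0] = 2×5 + 1×4 + 4×4 + 5×5 + 4×5 = 75; y[1] = 2×5 + 1×5 + 4×4 + 5×4 + 4×5 = 71; y[2] = 2×5 + 1×5 + 4×5 + 5×4 + 4×4 = 71; y[3] = 2×4 + 1×5 + 4×5 + 5×5 + 4×4 = 74; y[4] = 2×4 + 1×4 + 4×5 + 5×5 + 4×5 = 77. Result: [75, 71, 71, 74, 77]

[75, 71, 71, 74, 77]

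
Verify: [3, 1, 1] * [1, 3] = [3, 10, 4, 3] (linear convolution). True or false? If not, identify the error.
Recompute linear convolution of [3, 1, 1] and [1, 3]: y[0] = 3×1 = 3; y[1] = 3×3 + 1×1 = 10; y[2] = 1×3 + 1×1 = 4; y[3] = 1×3 = 3 → [3, 10, 4, 3]. Given [3, 10, 4, 3] matches, so answer: Yes

Yes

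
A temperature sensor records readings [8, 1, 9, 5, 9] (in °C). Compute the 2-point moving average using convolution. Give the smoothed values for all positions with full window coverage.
2-point moving average kernel = [1, 1]. Apply in 'valid' mode (full window coverage): avg[0] = (8 + 1) / 2 = 4.5; avg[1] = (1 + 9) / 2 = 5.0; avg[2] = (9 + 5) / 2 = 7.0; avg[3] = (5 + 9) / 2 = 7.0. Smoothed values: [4.5, 5.0, 7.0, 7.0]

[4.5, 5.0, 7.0, 7.0]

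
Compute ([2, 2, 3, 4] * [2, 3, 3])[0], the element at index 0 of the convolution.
Use y[k] = Σ_i a[i]·b[k-i] at k=0. y[0] = 2×2 = 4

4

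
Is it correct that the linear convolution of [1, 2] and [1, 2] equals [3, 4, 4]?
Recompute linear convolution of [1, 2] and [1, 2]: y[0] = 1×1 = 1; y[1] = 1×2 + 2×1 = 4; y[2] = 2×2 = 4 → [1, 4, 4]. Compare to given [3, 4, 4]: they differ at index 0: given 3, correct 1, so answer: No

No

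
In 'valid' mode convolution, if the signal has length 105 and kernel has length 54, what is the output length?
'Valid' mode counts only positions where the kernel fully overlaps the signal: m - n + 1 = 105 - 54 + 1 = 52

52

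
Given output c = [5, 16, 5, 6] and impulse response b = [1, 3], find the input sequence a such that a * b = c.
Deconvolve c=[5, 16, 5, 6] by b=[1, 3]. Since b[0]=1, solve forward: a[0] = c[0] / 1 = 5; a[1] = (c[1] - 5×3) / 1 = 1; a[2] = (c[2] - 1×3) / 1 = 2. So a = [5, 1, 2]. Check by forward convolution: c[0] = 5×1 = 5; c[1] = 5×3 + 1×1 = 16; c[2] = 1×3 + 2×1 = 5; c[3] = 2×3 = 6

[5, 1, 2]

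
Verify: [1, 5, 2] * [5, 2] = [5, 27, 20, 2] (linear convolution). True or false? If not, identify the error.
Recompute linear convolution of [1, 5, 2] and [5, 2]: y[0] = 1×5 = 5; y[1] = 1×2 + 5×5 = 27; y[2] = 5×2 + 2×5 = 20; y[3] = 2×2 = 4 → [5, 27, 20, 4]. Compare to given [5, 27, 20, 2]: they differ at index 3: given 2, correct 4, so answer: No

No. Error at index 3: given 2, correct 4.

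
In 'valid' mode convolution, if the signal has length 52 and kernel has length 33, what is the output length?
'Valid' mode counts only positions where the kernel fully overlaps the signal: m - n + 1 = 52 - 33 + 1 = 20

20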